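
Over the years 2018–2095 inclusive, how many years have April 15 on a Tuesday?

Track April 15's weekday year by year (advancing +1, or +2 across a Feb 29):
  2018: Sun  2019: Mon (+1)  2020: Wed (+2)  2021: Thu (+1)  2022: Fri (+1)
  2023: Sat (+1)  2024: Mon (+2)  2025: Tue (+1) ✓  2026: Wed (+1)  2027: Thu (+1)
  2028: Sat (+2)  2029: Sun (+1)  2030: Mon (+1)  2031: Tue (+1) ✓  … (50 more years) …
  2082: Wed (+1)  2083: Thu (+1)  2084: Sat (+2)  2085: Sun (+1)  2086: Mon (+1)
  2087: Tue (+1) ✓  2088: Thu (+2)  2089: Fri (+1)  2090: Sat (+1)  2091: Sun (+1)
  2092: Tue (+2) ✓  2093: Wed (+1)  2094: Thu (+1)  2095: Fri (+1)
Tuesday years: 2025, 2031, 2036, 2042, 2053, 2059, 2064, 2070, 2081, 2087, 2092 — 11 in total.

11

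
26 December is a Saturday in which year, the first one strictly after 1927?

1931

From one year to the next, a fixed date's weekday advances by 1, or by 2 when a Feb 29 lies between the two dates.
1927: December 26 is Monday.
1928: Wednesday (+2)
1929: Thursday (+1)
1930: Friday (+1)
1931: Saturday (+1)
26 December falls on a Saturday in 1931.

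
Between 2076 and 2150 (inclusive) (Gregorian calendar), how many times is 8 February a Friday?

Track 8 February's weekday year by year (advancing +1, or +2 across a Feb 29):
  2076: Sat  2077: Mon (+2)  2078: Tue (+1)  2079: Wed (+1)  2080: Thu (+1)
  2081: Sat (+2)  2082: Sun (+1)  2083: Mon (+1)  2084: Tue (+1)  2085: Thu (+2)
  2086: Fri (+1) ✓  2087: Sat (+1)  2088: Sun (+1)  2089: Tue (+2)  … (47 more years) …
  2137: Fri (+2) ✓  2138: Sat (+1)  2139: Sun (+1)  2140: Mon (+1)  2141: Wed (+2)
  2142: Thu (+1)  2143: Fri (+1) ✓  2144: Sat (+1)  2145: Mon (+2)  2146: Tue (+1)
  2147: Wed (+1)  2148: Thu (+1)  2149: Sat (+2)  2150: Sun (+1)
Friday years: 2086, 2092, 2097, 2104, 2109, 2115, 2126, 2132, 2137, 2143 — 10 in total.

10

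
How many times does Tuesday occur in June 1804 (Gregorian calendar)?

June 1804 has 30 days and begins on Friday.
The first Tuesday is June 5.
Tuesdays fall on 5, 12, 19, 26 — that's 4.

4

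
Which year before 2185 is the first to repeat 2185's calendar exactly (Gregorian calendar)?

2174

Two years share a calendar iff Jan 1 falls on the same weekday and both are leap or both are common. 2185: Jan 1 is Saturday, common year.
2184: Jan 1 Thursday, leap
2183: Jan 1 Wednesday, common
2182: Jan 1 Tuesday, common
2181: Jan 1 Monday, common
2180: Jan 1 Saturday, leap
2179: Jan 1 Friday, common
2178: Jan 1 Thursday, common
2177: Jan 1 Wednesday, common
2176: Jan 1 Monday, leap
2175: Jan 1 Sunday, common
2174: Jan 1 Saturday, common
2174 matches on both conditions.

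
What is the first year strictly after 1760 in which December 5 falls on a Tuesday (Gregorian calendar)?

1769

From one year to the next, a fixed date's weekday advances by 1, or by 2 when a Feb 29 lies between the two dates.
1760: December 5 is Friday.
1761: Saturday (+1)
1762: Sunday (+1)
1763: Monday (+1)
1764: Wednesday (+2)
1765: Thursday (+1)
1766: Friday (+1)
1767: Saturday (+1)
1768: Monday (+2)
1769: Tuesday (+1)
December 5 falls on a Tuesday in 1769.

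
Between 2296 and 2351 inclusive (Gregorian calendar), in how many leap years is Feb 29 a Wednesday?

1

Leap years in 2296–2351: 13 of them.
Feb 29 weekday advances by 5 (mod 7) from one leap year to the next four years later (or differs when a century non-leap intervenes).
Leap-day weekdays: 2296:Sat 2304:Mon 2308:Sat 2312:Thu 2316:Tue 2320:Sun 2324:Fri 2328:Wed✓ 2332:Mon 2336:Sat 2340:Thu 2344:Tue 2348:Sun
Wednesday: 2328 → 1.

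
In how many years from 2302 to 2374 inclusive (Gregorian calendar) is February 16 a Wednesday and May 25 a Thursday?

Check each year's weekday for February 16 and May 25:
  2302: Sun/Sun  2303: Mon/Mon  2304: Tue/Wed  2305: Thu/Thu  2306: Fri/Fri  2307: Sat/Sat  2308: Sun/Mon  2309: Tue/Tue  2310: Wed/Wed  2311: Thu/Thu  2312: Fri/Sat  2313: Sun/Sun  2314: Mon/Mon  2315: Tue/Tue  …(45 more)…  2361: Thu/Thu  2362: Fri/Fri  2363: Sat/Sat  2364: Sun/Mon  2365: Tue/Tue  2366: Wed/Wed  2367: Thu/Thu  2368: Fri/Sat  2369: Sun/Sun  2370: Mon/Mon  2371: Tue/Tue  2372: Wed/Thu ✓  2373: Fri/Fri  2374: Sat/Sat
Both conditions hold in: 2316, 2344, 2372 — 3.

3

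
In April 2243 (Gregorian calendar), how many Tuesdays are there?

April 2243 has 30 days and begins on Saturday.
The first Tuesday is April 4.
Tuesdays fall on 4, 11, 18, 25 — that's 4.

4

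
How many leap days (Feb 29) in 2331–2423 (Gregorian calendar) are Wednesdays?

3

Leap years in 2331–2423: 23 of them.
Feb 29 weekday advances by 5 (mod 7) from one leap year to the next four years later (or differs when a century non-leap intervenes).
Leap-day weekdays: 2332:Mon 2336:Sat 2340:Thu 2344:Tue 2348:Sun 2352:Fri 2356:Wed✓ 2360:Mon 2364:Sat 2368:Thu 2372:Tue 2376:Sun 2380:Fri 2384:Wed✓ 2388:Mon 2392:Sat 2396:Thu 2400:Tue 2404:Sun 2408:Fri 2412:Wed✓ 2416:Mon 2420:Sat
Wednesday: 2356, 2384, 2412 → 3.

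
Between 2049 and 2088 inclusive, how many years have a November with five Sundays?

11

November has 30 days; it has five Sundays when Sunday falls among the first (month-length − 28) days — i.e. when November 1 is one of Sunday/Saturday.
November 1 by year: 2049:Mon 2050:Tue 2051:Wed 2052:Fri 2053:Sat✓ 2054:Sun✓ 2055:Mon 2056:Wed 2057:Thu 2058:Fri 2059:Sat✓ 2060:Mon 2061:Tue 2062:Wed 2063:Thu …(10 more)… 2074:Thu 2075:Fri 2076:Sun✓ 2077:Mon 2078:Tue 2079:Wed 2080:Fri 2081:Sat✓ 2082:Sun✓ 2083:Mon 2084:Wed 2085:Thu 2086:Fri 2087:Sat✓ 2088:Mon
Years with five Sundays: 2053, 2054, 2059, 2064, 2065, 2070, 2071, 2076, 2081, 2082, 2087 → 11.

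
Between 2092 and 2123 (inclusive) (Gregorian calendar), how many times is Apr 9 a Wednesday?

Track Apr 9's weekday year by year (advancing +1, or +2 across a Feb 29):
  2092: Wed ✓  2093: Thu (+1)  2094: Fri (+1)  2095: Sat (+1)  2096: Mon (+2)
  2097: Tue (+1)  2098: Wed (+1) ✓  2099: Thu (+1)  2100: Fri (+1)  2101: Sat (+1)
  2102: Sun (+1)  2103: Mon (+1)  2104: Wed (+2) ✓  2105: Thu (+1)  … (4 more years) …
  2110: Wed (+1) ✓  2111: Thu (+1)  2112: Sat (+2)  2113: Sun (+1)  2114: Mon (+1)
  2115: Tue (+1)  2116: Thu (+2)  2117: Fri (+1)  2118: Sat (+1)  2119: Sun (+1)
  2120: Tue (+2)  2121: Wed (+1) ✓  2122: Thu (+1)  2123: Fri (+1)
Wednesday years: 2092, 2098, 2104, 2110, 2121 — 5 in total.

5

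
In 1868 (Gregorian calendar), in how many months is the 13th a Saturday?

Check the 13th of each month of 1868: Jan 13: Mon, Feb 13: Thu, Mar 13: Fri, Apr 13: Mon, May 13: Wed, Jun 13: Sat, Jul 13: Mon, Aug 13: Thu, Sep 13: Sun, Oct 13: Tue, Nov 13: Fri, Dec 13: Sun.
Saturday occurs in June — 1 month.

1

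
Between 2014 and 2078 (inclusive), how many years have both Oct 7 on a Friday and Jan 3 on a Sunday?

Check each year's weekday for Oct 7 and Jan 3:
  2014: Tue/Fri  2015: Wed/Sat  2016: Fri/Sun ✓  2017: Sat/Tue  2018: Sun/Wed  2019: Mon/Thu  2020: Wed/Fri  2021: Thu/Sun  2022: Fri/Mon  2023: Sat/Tue  2024: Mon/Wed  2025: Tue/Fri  2026: Wed/Sat  2027: Thu/Sun  …(37 more)…  2065: Wed/Sat  2066: Thu/Sun  2067: Fri/Mon  2068: Sun/Tue  2069: Mon/Thu  2070: Tue/Fri  2071: Wed/Sat  2072: Fri/Sun ✓  2073: Sat/Tue  2074: Sun/Wed  2075: Mon/Thu  2076: Wed/Fri  2077: Thu/Sun  2078: Fri/Mon
Both conditions hold in: 2016, 2044, 2072 — 3.

3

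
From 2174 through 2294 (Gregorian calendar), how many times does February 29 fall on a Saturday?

Leap years in 2174–2294: 29 of them.
Feb 29 weekday advances by 5 (mod 7) from one leap year to the next four years later (or differs when a century non-leap intervenes).
Leap-day weekdays: 2176:Thu 2180:Tue 2184:Sun 2188:Fri 2192:Wed 2196:Mon 2204:Wed 2208:Mon 2212:Sat✓ 2216:Thu 2220:Tue 2224:Sun 2228:Fri …(3 more)… 2244:Thu 2248:Tue 2252:Sun 2256:Fri 2260:Wed 2264:Mon 2268:Sat✓ 2272:Thu 2276:Tue 2280:Sun 2284:Fri 2288:Wed 2292:Mon
Saturday: 2212, 2240, 2268 → 3.

3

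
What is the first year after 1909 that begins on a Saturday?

Jan 1 advances by 2 weekdays after a leap year and by 1 after a common year.
1909: Jan 1 is Friday.
1910: Saturday
1910 begins on a Saturday

1910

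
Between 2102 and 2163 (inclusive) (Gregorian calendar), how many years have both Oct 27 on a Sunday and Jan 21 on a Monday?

Check each year's weekday for Oct 27 and Jan 21:
  2102: Fri/Sat  2103: Sat/Sun  2104: Mon/Mon  2105: Tue/Wed  2106: Wed/Thu  2107: Thu/Fri  2108: Sat/Sat  2109: Sun/Mon ✓  2110: Mon/Tue  2111: Tue/Wed  2112: Thu/Thu  2113: Fri/Sat  2114: Sat/Sun  2115: Sun/Mon ✓  …(34 more)…  2150: Tue/Wed  2151: Wed/Thu  2152: Fri/Fri  2153: Sat/Sun  2154: Sun/Mon ✓  2155: Mon/Tue  2156: Wed/Wed  2157: Thu/Fri  2158: Fri/Sat  2159: Sat/Sun  2160: Mon/Mon  2161: Tue/Wed  2162: Wed/Thu  2163: Thu/Fri
Both conditions hold in: 2109, 2115, 2126, 2137, 2143, 2154 — 6.

6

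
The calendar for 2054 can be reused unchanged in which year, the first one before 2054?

2043

Two years share a calendar iff Jan 1 falls on the same weekday and both are leap or both are common. 2054: Jan 1 is Thursday, common year.
2053: Jan 1 Wednesday, common
2052: Jan 1 Monday, leap
2051: Jan 1 Sunday, common
2050: Jan 1 Saturday, common
2049: Jan 1 Friday, common
2048: Jan 1 Wednesday, leap
2047: Jan 1 Tuesday, common
2046: Jan 1 Monday, common
2045: Jan 1 Sunday, common
2044: Jan 1 Friday, leap
2043: Jan 1 Thursday, common
2043 matches on both conditions.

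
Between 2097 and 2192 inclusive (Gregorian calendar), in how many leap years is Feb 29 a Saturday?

Leap years in 2097–2192: 23 of them.
Feb 29 weekday advances by 5 (mod 7) from one leap year to the next four years later (or differs when a century non-leap intervenes).
Leap-day weekdays: 2104:Fri 2108:Wed 2112:Mon 2116:Sat✓ 2120:Thu 2124:Tue 2128:Sun 2132:Fri 2136:Wed 2140:Mon 2144:Sat✓ 2148:Thu 2152:Tue 2156:Sun 2160:Fri 2164:Wed 2168:Mon 2172:Sat✓ 2176:Thu 2180:Tue 2184:Sun 2188:Fri 2192:Wed
Saturday: 2116, 2144, 2172 → 3.

3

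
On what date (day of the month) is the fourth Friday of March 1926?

26

March 1, 1926 is a Monday, so the first Friday is the 5th.
The fourth Friday is 5 + 21 = 26.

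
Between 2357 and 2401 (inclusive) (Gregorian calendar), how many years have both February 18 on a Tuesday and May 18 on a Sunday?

Check each year's weekday for February 18 and May 18:
  2357: Mon/Sat  2358: Tue/Sun ✓  2359: Wed/Mon  2360: Thu/Wed  2361: Sat/Thu  2362: Sun/Fri  2363: Mon/Sat  2364: Tue/Mon  2365: Thu/Tue  2366: Fri/Wed  2367: Sat/Thu  2368: Sun/Sat  2369: Tue/Sun ✓  2370: Wed/Mon  …(17 more)…  2388: Thu/Wed  2389: Sat/Thu  2390: Sun/Fri  2391: Mon/Sat  2392: Tue/Mon  2393: Thu/Tue  2394: Fri/Wed  2395: Sat/Thu  2396: Sun/Sat  2397: Tue/Sun ✓  2398: Wed/Mon  2399: Thu/Tue  2400: Fri/Thu  2401: Sun/Fri
Both conditions hold in: 2358, 2369, 2375, 2386, 2397 — 5.

5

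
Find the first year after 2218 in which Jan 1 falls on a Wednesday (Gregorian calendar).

Jan 1 advances by 2 weekdays after a leap year and by 1 after a common year.
2218: Jan 1 is Thursday.
2219: Friday
2220: Saturday (leap)
2221: Monday
2222: Tuesday
2223: Wednesday
2223 begins on a Wednesday

2223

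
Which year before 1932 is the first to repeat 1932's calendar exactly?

1904

Two years share a calendar iff Jan 1 falls on the same weekday and both are leap or both are common. 1932: Jan 1 is Friday, leap year.
1931: Jan 1 Thursday, common
1930: Jan 1 Wednesday, common
1929: Jan 1 Tuesday, common
1928: Jan 1 Sunday, leap
1927: Jan 1 Saturday, common
1926: Jan 1 Friday, common
1925: Jan 1 Thursday, common
1924: Jan 1 Tuesday, leap
1923: Jan 1 Monday, common
1922: Jan 1 Sunday, common
1921: Jan 1 Saturday, common
1920: Jan 1 Thursday, leap
1919: Jan 1 Wednesday, common
1918: Jan 1 Tuesday, common
1917: Jan 1 Monday, common
1916: Jan 1 Saturday, leap
1915: Jan 1 Friday, common
1914: Jan 1 Thursday, common
1913: Jan 1 Wednesday, common
1912: Jan 1 Monday, leap
1911: Jan 1 Sunday, common
1910: Jan 1 Saturday, common
1909: Jan 1 Friday, common
1908: Jan 1 Wednesday, leap
1907: Jan 1 Tuesday, common
1906: Jan 1 Monday, common
1905: Jan 1 Sunday, common
1904: Jan 1 Friday, leap
1904 matches on both conditions.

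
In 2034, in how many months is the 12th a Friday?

Check the 12th of each month of 2034: Jan 12: Thu, Feb 12: Sun, Mar 12: Sun, Apr 12: Wed, May 12: Fri, Jun 12: Mon, Jul 12: Wed, Aug 12: Sat, Sep 12: Tue, Oct 12: Thu, Nov 12: Sun, Dec 12: Tue.
Friday occurs in May — 1 month.

1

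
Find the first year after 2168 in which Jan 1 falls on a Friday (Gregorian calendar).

2173

Jan 1 advances by 2 weekdays after a leap year and by 1 after a common year.
2168: Jan 1 is Friday (leap).
2169: Sunday
2170: Monday
2171: Tuesday
2172: Wednesday (leap)
2173: Friday
2173 begins on a Friday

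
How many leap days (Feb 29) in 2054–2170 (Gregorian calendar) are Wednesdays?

5

Leap years in 2054–2170: 28 of them.
Feb 29 weekday advances by 5 (mod 7) from one leap year to the next four years later (or differs when a century non-leap intervenes).
Leap-day weekdays: 2056:Tue 2060:Sun 2064:Fri 2068:Wed✓ 2072:Mon 2076:Sat 2080:Thu 2084:Tue 2088:Sun 2092:Fri 2096:Wed✓ 2104:Fri 2108:Wed✓ 2112:Mon 2116:Sat 2120:Thu 2124:Tue 2128:Sun 2132:Fri 2136:Wed✓ 2140:Mon 2144:Sat 2148:Thu 2152:Tue 2156:Sun 2160:Fri 2164:Wed✓ 2168:Mon
Wednesday: 2068, 2096, 2108, 2136, 2164 → 5.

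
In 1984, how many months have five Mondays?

5

A month of length L has five Mondays iff its first Monday is on day ≤ L−28 (so day 1–3 in a 31-day month, 1–2 in a 30-day month, day 1 in a leap February).
Checking each month of 1984: Jan starts Sun (31d) ✓; Feb starts Wed (29d); Mar starts Thu (31d); Apr starts Sun (30d) ✓; May starts Tue (31d); Jun starts Fri (30d); Jul starts Sun (31d) ✓; Aug starts Wed (31d); Sep starts Sat (30d); Oct starts Mon (31d) ✓; Nov starts Thu (30d); Dec starts Sat (31d) ✓.
Five-Monday months: January, April, July, October, December → 5.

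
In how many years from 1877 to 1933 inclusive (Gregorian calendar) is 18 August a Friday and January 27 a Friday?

7

Check each year's weekday for 18 August and January 27:
  1877: Sat/Sat  1878: Sun/Sun  1879: Mon/Mon  1880: Wed/Tue  1881: Thu/Thu  1882: Fri/Fri ✓  1883: Sat/Sat  1884: Mon/Sun  1885: Tue/Tue  1886: Wed/Wed  1887: Thu/Thu  1888: Sat/Fri  1889: Sun/Sun  1890: Mon/Mon  …(29 more)…  1920: Wed/Tue  1921: Thu/Thu  1922: Fri/Fri ✓  1923: Sat/Sat  1924: Mon/Sun  1925: Tue/Tue  1926: Wed/Wed  1927: Thu/Thu  1928: Sat/Fri  1929: Sun/Sun  1930: Mon/Mon  1931: Tue/Tue  1932: Thu/Wed  1933: Fri/Fri ✓
Both conditions hold in: 1882, 1893, 1899, 1905, 1911, 1922, 1933 — 7.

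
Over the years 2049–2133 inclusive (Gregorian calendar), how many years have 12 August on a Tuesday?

Track 12 August's weekday year by year (advancing +1, or +2 across a Feb 29):
  2049: Thu  2050: Fri (+1)  2051: Sat (+1)  2052: Mon (+2)  2053: Tue (+1) ✓
  2054: Wed (+1)  2055: Thu (+1)  2056: Sat (+2)  2057: Sun (+1)  2058: Mon (+1)
  2059: Tue (+1) ✓  2060: Thu (+2)  2061: Fri (+1)  2062: Sat (+1)  … (57 more years) …
  2120: Mon (+2)  2121: Tue (+1) ✓  2122: Wed (+1)  2123: Thu (+1)  2124: Sat (+2)
  2125: Sun (+1)  2126: Mon (+1)  2127: Tue (+1) ✓  2128: Thu (+2)  2129: Fri (+1)
  2130: Sat (+1)  2131: Sun (+1)  2132: Tue (+2) ✓  2133: Wed (+1)
Tuesday years: 2053, 2059, 2064, 2070, 2081, 2087, 2092, 2098, 2104, 2110, 2121, 2127, 2132 — 13 in total.

13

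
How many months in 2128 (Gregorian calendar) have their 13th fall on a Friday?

Check the 13th of each month of 2128: Jan 13: Tue, Feb 13: Fri, Mar 13: Sat, Apr 13: Tue, May 13: Thu, Jun 13: Sun, Jul 13: Tue, Aug 13: Fri, Sep 13: Mon, Oct 13: Wed, Nov 13: Sat, Dec 13: Mon.
Friday occurs in February, August — 2 months.

2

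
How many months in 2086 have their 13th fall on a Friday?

Check the 13th of each month of 2086: Jan 13: Sun, Feb 13: Wed, Mar 13: Wed, Apr 13: Sat, May 13: Mon, Jun 13: Thu, Jul 13: Sat, Aug 13: Tue, Sep 13: Fri, Oct 13: Sun, Nov 13: Wed, Dec 13: Fri.
Friday occurs in September, December — 2 months.

2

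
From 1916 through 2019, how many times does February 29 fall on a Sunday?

4

Leap years in 1916–2019: 26 of them.
Feb 29 weekday advances by 5 (mod 7) from one leap year to the next four years later (or differs when a century non-leap intervenes).
Leap-day weekdays: 1916:Tue 1920:Sun✓ 1924:Fri 1928:Wed 1932:Mon 1936:Sat 1940:Thu 1944:Tue 1948:Sun✓ 1952:Fri 1956:Wed 1960:Mon 1964:Sat 1968:Thu 1972:Tue 1976:Sun✓ 1980:Fri 1984:Wed 1988:Mon 1992:Sat 1996:Thu 2000:Tue 2004:Sun✓ 2008:Fri 2012:Wed 2016:Mon
Sunday: 1920, 1948, 1976, 2004 → 4.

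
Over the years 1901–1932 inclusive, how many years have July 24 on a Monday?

Track July 24's weekday year by year (advancing +1, or +2 across a Feb 29):
  1901: Wed  1902: Thu (+1)  1903: Fri (+1)  1904: Sun (+2)  1905: Mon (+1) ✓
  1906: Tue (+1)  1907: Wed (+1)  1908: Fri (+2)  1909: Sat (+1)  1910: Sun (+1)
  1911: Mon (+1) ✓  1912: Wed (+2)  1913: Thu (+1)  1914: Fri (+1)  … (4 more years) …
  1919: Thu (+1)  1920: Sat (+2)  1921: Sun (+1)  1922: Mon (+1) ✓  1923: Tue (+1)
  1924: Thu (+2)  1925: Fri (+1)  1926: Sat (+1)  1927: Sun (+1)  1928: Tue (+2)
  1929: Wed (+1)  1930: Thu (+1)  1931: Fri (+1)  1932: Sun (+2)
Monday years: 1905, 1911, 1916, 1922 — 4 in total.

4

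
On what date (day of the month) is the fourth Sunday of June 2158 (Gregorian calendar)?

June 1, 2158 is a Thursday, so the first Sunday is the 4th.
The fourth Sunday is 4 + 21 = 25.

25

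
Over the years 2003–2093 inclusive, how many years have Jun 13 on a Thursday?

Track Jun 13's weekday year by year (advancing +1, or +2 across a Feb 29):
  2003: Fri  2004: Sun (+2)  2005: Mon (+1)  2006: Tue (+1)  2007: Wed (+1)
  2008: Fri (+2)  2009: Sat (+1)  2010: Sun (+1)  2011: Mon (+1)  2012: Wed (+2)
  2013: Thu (+1) ✓  2014: Fri (+1)  2015: Sat (+1)  2016: Mon (+2)  … (63 more years) …
  2080: Thu (+2) ✓  2081: Fri (+1)  2082: Sat (+1)  2083: Sun (+1)  2084: Tue (+2)
  2085: Wed (+1)  2086: Thu (+1) ✓  2087: Fri (+1)  2088: Sun (+2)  2089: Mon (+1)
  2090: Tue (+1)  2091: Wed (+1)  2092: Fri (+2)  2093: Sat (+1)
Thursday years: 2013, 2019, 2024, 2030, 2041, 2047, 2052, 2058, 2069, 2075, 2080, 2086 — 12 in total.

12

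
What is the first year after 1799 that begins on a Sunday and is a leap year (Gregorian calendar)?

Jan 1 advances by 2 weekdays after a leap year and by 1 after a common year.
1799: Jan 1 is Tuesday.
1800: Wednesday
1801: Thursday
1802: Friday
1803: Saturday
1804: Sunday (leap)
1804 begins on a Sunday and is a leap year.

1804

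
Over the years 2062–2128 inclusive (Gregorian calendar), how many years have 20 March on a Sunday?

Track 20 March's weekday year by year (advancing +1, or +2 across a Feb 29):
  2062: Mon  2063: Tue (+1)  2064: Thu (+2)  2065: Fri (+1)  2066: Sat (+1)
  2067: Sun (+1) ✓  2068: Tue (+2)  2069: Wed (+1)  2070: Thu (+1)  2071: Fri (+1)
  2072: Sun (+2) ✓  2073: Mon (+1)  2074: Tue (+1)  2075: Wed (+1)  … (39 more years) …
  2115: Wed (+1)  2116: Fri (+2)  2117: Sat (+1)  2118: Sun (+1) ✓  2119: Mon (+1)
  2120: Wed (+2)  2121: Thu (+1)  2122: Fri (+1)  2123: Sat (+1)  2124: Mon (+2)
  2125: Tue (+1)  2126: Wed (+1)  2127: Thu (+1)  2128: Sat (+2)
Sunday years: 2067, 2072, 2078, 2089, 2095, 2101, 2107, 2112, 2118 — 9 in total.

9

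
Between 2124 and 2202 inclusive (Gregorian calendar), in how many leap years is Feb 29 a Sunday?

Leap years in 2124–2202: 19 of them.
Feb 29 weekday advances by 5 (mod 7) from one leap year to the next four years later (or differs when a century non-leap intervenes).
Leap-day weekdays: 2124:Tue 2128:Sun✓ 2132:Fri 2136:Wed 2140:Mon 2144:Sat 2148:Thu 2152:Tue 2156:Sun✓ 2160:Fri 2164:Wed 2168:Mon 2172:Sat 2176:Thu 2180:Tue 2184:Sun✓ 2188:Fri 2192:Wed 2196:Mon
Sunday: 2128, 2156, 2184 → 3.

3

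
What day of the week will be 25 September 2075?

January 1, 2075 is a Tuesday.
September 25 is day 268 of the year, i.e. 267 days after Jan 1.
267 mod 7 = 1, so advance 1 weekday from Tuesday: Wednesday.

Wednesday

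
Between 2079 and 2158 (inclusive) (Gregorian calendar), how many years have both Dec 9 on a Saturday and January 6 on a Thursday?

Check each year's weekday for Dec 9 and January 6:
  2079: Sat/Fri  2080: Mon/Sat  2081: Tue/Mon  2082: Wed/Tue  2083: Thu/Wed  2084: Sat/Thu ✓  2085: Sun/Sat  2086: Mon/Sun  2087: Tue/Mon  2088: Thu/Tue  2089: Fri/Thu  2090: Sat/Fri  2091: Sun/Sat  2092: Tue/Sun  …(52 more)…  2145: Thu/Wed  2146: Fri/Thu  2147: Sat/Fri  2148: Mon/Sat  2149: Tue/Mon  2150: Wed/Tue  2151: Thu/Wed  2152: Sat/Thu ✓  2153: Sun/Sat  2154: Mon/Sun  2155: Tue/Mon  2156: Thu/Tue  2157: Fri/Thu  2158: Sat/Fri
Both conditions hold in: 2084, 2124, 2152 — 3.

3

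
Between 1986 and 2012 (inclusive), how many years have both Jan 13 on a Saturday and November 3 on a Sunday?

Check each year's weekday for Jan 13 and November 3:
  1986: Mon/Mon  1987: Tue/Tue  1988: Wed/Thu  1989: Fri/Fri  1990: Sat/Sat  1991: Sun/Sun  1992: Mon/Tue  1993: Wed/Wed  1994: Thu/Thu  1995: Fri/Fri  1996: Sat/Sun ✓  1997: Mon/Mon  1998: Tue/Tue  1999: Wed/Wed  2000: Thu/Fri  2001: Sat/Sat  2002: Sun/Sun  2003: Mon/Mon  2004: Tue/Wed  2005: Thu/Thu  2006: Fri/Fri  2007: Sat/Sat  2008: Sun/Mon  2009: Tue/Tue  2010: Wed/Wed  2011: Thu/Thu  2012: Fri/Sat
Both conditions hold in: 1996 — 1.

1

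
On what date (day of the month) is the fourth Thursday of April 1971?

April 1, 1971 is a Thursday, so the first Thursday is the 1st.
The fourth Thursday is 1 + 21 = 22.

22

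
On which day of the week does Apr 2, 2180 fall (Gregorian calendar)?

Sunday

January 1, 2180 is a Saturday.
April 2 is day 93 of the year, i.e. 92 days after Jan 1.
92 mod 7 = 1, so advance 1 weekday from Saturday: Sunday.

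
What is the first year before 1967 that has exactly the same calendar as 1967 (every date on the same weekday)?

1961

Two years share a calendar iff Jan 1 falls on the same weekday and both are leap or both are common. 1967: Jan 1 is Sunday, common year.
1966: Jan 1 Saturday, common
1965: Jan 1 Friday, common
1964: Jan 1 Wednesday, leap
1963: Jan 1 Tuesday, common
1962: Jan 1 Monday, common
1961: Jan 1 Sunday, common
1961 matches on both conditions.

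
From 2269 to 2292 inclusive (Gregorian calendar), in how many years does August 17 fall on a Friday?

Track August 17's weekday year by year (advancing +1, or +2 across a Feb 29):
  2269: Tue  2270: Wed (+1)  2271: Thu (+1)  2272: Sat (+2)  2273: Sun (+1)
  2274: Mon (+1)  2275: Tue (+1)  2276: Thu (+2)  2277: Fri (+1) ✓  2278: Sat (+1)
  2279: Sun (+1)  2280: Tue (+2)  2281: Wed (+1)  2282: Thu (+1)  2283: Fri (+1) ✓
  2284: Sun (+2)  2285: Mon (+1)  2286: Tue (+1)  2287: Wed (+1)  2288: Fri (+2) ✓
  2289: Sat (+1)  2290: Sun (+1)  2291: Mon (+1)  2292: Wed (+2)
Friday years: 2277, 2283, 2288 — 3 in total.

3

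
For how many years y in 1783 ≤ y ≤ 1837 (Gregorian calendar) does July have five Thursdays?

24

July has 31 days; it has five Thursdays when Thursday falls among the first (month-length − 28) days — i.e. when July 1 is one of Thursday/Wednesday/Tuesday.
July 1 by year: 1783:Tue✓ 1784:Thu✓ 1785:Fri 1786:Sat 1787:Sun 1788:Tue✓ 1789:Wed✓ 1790:Thu✓ 1791:Fri 1792:Sun 1793:Mon 1794:Tue✓ 1795:Wed✓ 1796:Fri 1797:Sat …(25 more)… 1823:Tue✓ 1824:Thu✓ 1825:Fri 1826:Sat 1827:Sun 1828:Tue✓ 1829:Wed✓ 1830:Thu✓ 1831:Fri 1832:Sun 1833:Mon 1834:Tue✓ 1835:Wed✓ 1836:Fri 1837:Sat
Years with five Thursdays: 1783, 1784, 1788, 1789, 1790, 1794, 1795, 1800, 1801, 1802, 1806, 1807, 1812, 1813, 1817, 1818, 1819, 1823, 1824, 1828, 1829, 1830, 1834, 1835 → 24.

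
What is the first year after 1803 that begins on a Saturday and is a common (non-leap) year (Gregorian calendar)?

1814

Jan 1 advances by 2 weekdays after a leap year and by 1 after a common year.
1803: Jan 1 is Saturday.
1804: Sunday (leap)
1805: Tuesday
1806: Wednesday
1807: Thursday
1808: Friday (leap)
1809: Sunday
1810: Monday
1811: Tuesday
1812: Wednesday (leap)
1813: Friday
1814: Saturday
1814 begins on a Saturday and is a common year.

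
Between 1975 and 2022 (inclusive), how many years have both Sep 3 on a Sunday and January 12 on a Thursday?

5

Check each year's weekday for Sep 3 and January 12:
  1975: Wed/Sun  1976: Fri/Mon  1977: Sat/Wed  1978: Sun/Thu ✓  1979: Mon/Fri  1980: Wed/Sat  1981: Thu/Mon  1982: Fri/Tue  1983: Sat/Wed  1984: Mon/Thu  1985: Tue/Sat  1986: Wed/Sun  1987: Thu/Mon  1988: Sat/Tue  …(20 more)…  2009: Thu/Mon  2010: Fri/Tue  2011: Sat/Wed  2012: Mon/Thu  2013: Tue/Sat  2014: Wed/Sun  2015: Thu/Mon  2016: Sat/Tue  2017: Sun/Thu ✓  2018: Mon/Fri  2019: Tue/Sat  2020: Thu/Sun  2021: Fri/Tue  2022: Sat/Wed
Both conditions hold in: 1978, 1989, 1995, 2006, 2017 — 5.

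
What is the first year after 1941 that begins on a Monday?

Jan 1 advances by 2 weekdays after a leap year and by 1 after a common year.
1941: Jan 1 is Wednesday.
1942: Thursday
1943: Friday
1944: Saturday (leap)
1945: Monday
1945 begins on a Monday

1945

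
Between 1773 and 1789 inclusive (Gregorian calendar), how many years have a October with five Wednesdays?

7

October has 31 days; it has five Wednesdays when Wednesday falls among the first (month-length − 28) days — i.e. when October 1 is one of Wednesday/Tuesday/Monday.
October 1 by year: 1773:Fri 1774:Sat 1775:Sun 1776:Tue✓ 1777:Wed✓ 1778:Thu 1779:Fri 1780:Sun 1781:Mon✓ 1782:Tue✓ 1783:Wed✓ 1784:Fri 1785:Sat 1786:Sun 1787:Mon✓ 1788:Wed✓ 1789:Thu
Years with five Wednesdays: 1776, 1777, 1781, 1782, 1783, 1787, 1788 → 7.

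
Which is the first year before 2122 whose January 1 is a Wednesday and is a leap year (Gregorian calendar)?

2116

Jan 1 advances by 2 weekdays after a leap year and by 1 after a common year.
2122: Jan 1 is Thursday.
2121: Wednesday
2120: Monday (leap)
2119: Sunday
2118: Saturday
2117: Friday
2116: Wednesday (leap)
2116 begins on a Wednesday and is a leap year.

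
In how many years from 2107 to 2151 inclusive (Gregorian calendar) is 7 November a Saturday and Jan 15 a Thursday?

5

Check each year's weekday for 7 November and Jan 15:
  2107: Mon/Sat  2108: Wed/Sun  2109: Thu/Tue  2110: Fri/Wed  2111: Sat/Thu ✓  2112: Mon/Fri  2113: Tue/Sun  2114: Wed/Mon  2115: Thu/Tue  2116: Sat/Wed  2117: Sun/Fri  2118: Mon/Sat  2119: Tue/Sun  2120: Thu/Mon  …(17 more)…  2138: Fri/Wed  2139: Sat/Thu ✓  2140: Mon/Fri  2141: Tue/Sun  2142: Wed/Mon  2143: Thu/Tue  2144: Sat/Wed  2145: Sun/Fri  2146: Mon/Sat  2147: Tue/Sun  2148: Thu/Mon  2149: Fri/Wed  2150: Sat/Thu ✓  2151: Sun/Fri
Both conditions hold in: 2111, 2122, 2133, 2139, 2150 — 5.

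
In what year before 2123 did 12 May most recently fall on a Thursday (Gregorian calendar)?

From one year to the next, a fixed date's weekday advances by 1, or by 2 when a Feb 29 lies between the two dates.
2123: May 12 is Wednesday.
2122: Tuesday (−1)
2121: Monday (−1)
2120: Sunday (−1)
2119: Friday (−2)
2118: Thursday (−1)
12 May falls on a Thursday in 2118.

2118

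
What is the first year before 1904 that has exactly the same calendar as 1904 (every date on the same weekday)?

Two years share a calendar iff Jan 1 falls on the same weekday and both are leap or both are common. 1904: Jan 1 is Friday, leap year.
1903: Jan 1 Thursday, common
1902: Jan 1 Wednesday, common
1901: Jan 1 Tuesday, common
1900: Jan 1 Monday, common
1899: Jan 1 Sunday, common
1898: Jan 1 Saturday, common
1897: Jan 1 Friday, common
1896: Jan 1 Wednesday, leap
1895: Jan 1 Tuesday, common
1894: Jan 1 Monday, common
1893: Jan 1 Sunday, common
1892: Jan 1 Friday, leap
1892 matches on both conditions.

1892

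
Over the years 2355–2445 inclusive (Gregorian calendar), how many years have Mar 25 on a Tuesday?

13

Track Mar 25's weekday year by year (advancing +1, or +2 across a Feb 29):
  2355: Fri  2356: Sun (+2)  2357: Mon (+1)  2358: Tue (+1) ✓  2359: Wed (+1)
  2360: Fri (+2)  2361: Sat (+1)  2362: Sun (+1)  2363: Mon (+1)  2364: Wed (+2)
  2365: Thu (+1)  2366: Fri (+1)  2367: Sat (+1)  2368: Mon (+2)  … (63 more years) …
  2432: Thu (+2)  2433: Fri (+1)  2434: Sat (+1)  2435: Sun (+1)  2436: Tue (+2) ✓
  2437: Wed (+1)  2438: Thu (+1)  2439: Fri (+1)  2440: Sun (+2)  2441: Mon (+1)
  2442: Tue (+1) ✓  2443: Wed (+1)  2444: Fri (+2)  2445: Sat (+1)
Tuesday years: 2358, 2369, 2375, 2380, 2386, 2397, 2403, 2408, 2414, 2425, 2431, 2436, 2442 — 13 in total.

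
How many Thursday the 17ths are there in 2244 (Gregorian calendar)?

1

Check the 17th of each month of 2244: Jan 17: Wed, Feb 17: Sat, Mar 17: Sun, Apr 17: Wed, May 17: Fri, Jun 17: Mon, Jul 17: Wed, Aug 17: Sat, Sep 17: Tue, Oct 17: Thu, Nov 17: Sun, Dec 17: Tue.
Thursday occurs in October — 1 month.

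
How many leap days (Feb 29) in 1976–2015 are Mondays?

Leap years in 1976–2015: 10 of them.
Feb 29 weekday advances by 5 (mod 7) from one leap year to the next four years later (or differs when a century non-leap intervenes).
Leap-day weekdays: 1976:Sun 1980:Fri 1984:Wed 1988:Mon✓ 1992:Sat 1996:Thu 2000:Tue 2004:Sun 2008:Fri 2012:Wed
Monday: 1988 → 1.

1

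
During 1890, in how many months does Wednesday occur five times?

5

A month of length L has five Wednesdays iff its first Wednesday is on day ≤ L−28 (so day 1–3 in a 31-day month, 1–2 in a 30-day month, day 1 in a leap February).
Checking each month of 1890: Jan starts Wed (31d) ✓; Feb starts Sat (28d); Mar starts Sat (31d); Apr starts Tue (30d) ✓; May starts Thu (31d); Jun starts Sun (30d); Jul starts Tue (31d) ✓; Aug starts Fri (31d); Sep starts Mon (30d); Oct starts Wed (31d) ✓; Nov starts Sat (30d); Dec starts Mon (31d) ✓.
Five-Wednesday months: January, April, July, October, December → 5.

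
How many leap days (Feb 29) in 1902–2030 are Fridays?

4

Leap years in 1902–2030: 32 of them.
Feb 29 weekday advances by 5 (mod 7) from one leap year to the next four years later (or differs when a century non-leap intervenes).
Leap-day weekdays: 1904:Mon 1908:Sat 1912:Thu 1916:Tue 1920:Sun 1924:Fri✓ 1928:Wed 1932:Mon 1936:Sat 1940:Thu 1944:Tue 1948:Sun 1952:Fri✓ …(6 more)… 1980:Fri✓ 1984:Wed 1988:Mon 1992:Sat 1996:Thu 2000:Tue 2004:Sun 2008:Fri✓ 2012:Wed 2016:Mon 2020:Sat 2024:Thu 2028:Tue
Friday: 1924, 1952, 1980, 2008 → 4.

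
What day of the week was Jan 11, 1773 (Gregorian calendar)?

Monday

January 1, 1773 is a Friday.
January 11 is day 11 of the year, i.e. 10 days after Jan 1.
10 mod 7 = 3, so advance 3 weekdays from Friday: Monday.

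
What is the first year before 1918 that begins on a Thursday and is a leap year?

1880

Jan 1 advances by 2 weekdays after a leap year and by 1 after a common year.
1918: Jan 1 is Tuesday.
1917: Monday
1916: Saturday (leap)
1915: Friday
1914: Thursday
1913: Wednesday
1912: Monday (leap)
1911: Sunday
1910: Saturday
1909: Friday
1908: Wednesday (leap)
1907: Tuesday
1906: Monday
1905: Sunday
1904: Friday (leap)
1903: Thursday
1902: Wednesday
1901: Tuesday
1900: Monday
1899: Sunday
1898: Saturday
1897: Friday
1896: Wednesday (leap)
1895: Tuesday
1894: Monday
1893: Sunday
1892: Friday (leap)
1891: Thursday
1890: Wednesday
1889: Tuesday
1888: Sunday (leap)
1887: Saturday
1886: Friday
1885: Thursday
1884: Tuesday (leap)
1883: Monday
1882: Sunday
1881: Saturday
1880: Thursday (leap)
1880 begins on a Thursday and is a leap year.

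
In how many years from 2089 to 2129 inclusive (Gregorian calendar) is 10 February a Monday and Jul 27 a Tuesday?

Check each year's weekday for 10 February and Jul 27:
  2089: Thu/Wed  2090: Fri/Thu  2091: Sat/Fri  2092: Sun/Sun  2093: Tue/Mon  2094: Wed/Tue  2095: Thu/Wed  2096: Fri/Fri  2097: Sun/Sat  2098: Mon/Sun  2099: Tue/Mon  2100: Wed/Tue  2101: Thu/Wed  2102: Fri/Thu  …(13 more)…  2116: Mon/Mon  2117: Wed/Tue  2118: Thu/Wed  2119: Fri/Thu  2120: Sat/Sat  2121: Mon/Sun  2122: Tue/Mon  2123: Wed/Tue  2124: Thu/Thu  2125: Sat/Fri  2126: Sun/Sat  2127: Mon/Sun  2128: Tue/Tue  2129: Thu/Wed
Both conditions hold in: no year — 0.

0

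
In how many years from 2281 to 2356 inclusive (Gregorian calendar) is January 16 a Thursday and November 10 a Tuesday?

Check each year's weekday for January 16 and November 10:
  2281: Sun/Thu  2282: Mon/Fri  2283: Tue/Sat  2284: Wed/Mon  2285: Fri/Tue  2286: Sat/Wed  2287: Sun/Thu  2288: Mon/Sat  2289: Wed/Sun  2290: Thu/Mon  2291: Fri/Tue  2292: Sat/Thu  2293: Mon/Fri  2294: Tue/Sat  …(48 more)…  2343: Sat/Wed  2344: Sun/Fri  2345: Tue/Sat  2346: Wed/Sun  2347: Thu/Mon  2348: Fri/Wed  2349: Sun/Thu  2350: Mon/Fri  2351: Tue/Sat  2352: Wed/Mon  2353: Fri/Tue  2354: Sat/Wed  2355: Sun/Thu  2356: Mon/Sat
Both conditions hold in: 2296, 2308, 2336 — 3.

3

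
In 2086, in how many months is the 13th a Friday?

2

Check the 13th of each month of 2086: Jan 13: Sun, Feb 13: Wed, Mar 13: Wed, Apr 13: Sat, May 13: Mon, Jun 13: Thu, Jul 13: Sat, Aug 13: Tue, Sep 13: Fri, Oct 13: Sun, Nov 13: Wed, Dec 13: Fri.
Friday occurs in September, December — 2 months.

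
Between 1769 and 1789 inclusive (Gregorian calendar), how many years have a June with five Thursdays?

6

June has 30 days; it has five Thursdays when Thursday falls among the first (month-length − 28) days — i.e. when June 1 is one of Thursday/Wednesday.
June 1 by year: 1769:Thu✓ 1770:Fri 1771:Sat 1772:Mon 1773:Tue 1774:Wed✓ 1775:Thu✓ 1776:Sat 1777:Sun 1778:Mon 1779:Tue 1780:Thu✓ 1781:Fri 1782:Sat 1783:Sun 1784:Tue 1785:Wed✓ 1786:Thu✓ 1787:Fri 1788:Sun 1789:Mon
Years with five Thursdays: 1769, 1774, 1775, 1780, 1785, 1786 → 6.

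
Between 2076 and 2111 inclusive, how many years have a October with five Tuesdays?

October has 31 days; it has five Tuesdays when Tuesday falls among the first (month-length − 28) days — i.e. when October 1 is one of Tuesday/Monday/Sunday.
October 1 by year: 2076:Thu 2077:Fri 2078:Sat 2079:Sun✓ 2080:Tue✓ 2081:Wed 2082:Thu 2083:Fri 2084:Sun✓ 2085:Mon✓ 2086:Tue✓ 2087:Wed 2088:Fri 2089:Sat 2090:Sun✓ …(6 more)… 2097:Tue✓ 2098:Wed 2099:Thu 2100:Fri 2101:Sat 2102:Sun✓ 2103:Mon✓ 2104:Wed 2105:Thu 2106:Fri 2107:Sat 2108:Mon✓ 2109:Tue✓ 2110:Wed 2111:Thu
Years with five Tuesdays: 2079, 2080, 2084, 2085, 2086, 2090, 2091, 2096, 2097, 2102, 2103, 2108, 2109 → 13.

13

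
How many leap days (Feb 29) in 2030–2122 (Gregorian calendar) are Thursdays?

3

Leap years in 2030–2122: 22 of them.
Feb 29 weekday advances by 5 (mod 7) from one leap year to the next four years later (or differs when a century non-leap intervenes).
Leap-day weekdays: 2032:Sun 2036:Fri 2040:Wed 2044:Mon 2048:Sat 2052:Thu✓ 2056:Tue 2060:Sun 2064:Fri 2068:Wed 2072:Mon 2076:Sat 2080:Thu✓ 2084:Tue 2088:Sun 2092:Fri 2096:Wed 2104:Fri 2108:Wed 2112:Mon 2116:Sat 2120:Thu✓
Thursday: 2052, 2080, 2120 → 3.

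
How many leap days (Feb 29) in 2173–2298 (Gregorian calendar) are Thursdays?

Leap years in 2173–2298: 30 of them.
Feb 29 weekday advances by 5 (mod 7) from one leap year to the next four years later (or differs when a century non-leap intervenes).
Leap-day weekdays: 2176:Thu✓ 2180:Tue 2184:Sun 2188:Fri 2192:Wed 2196:Mon 2204:Wed 2208:Mon 2212:Sat 2216:Thu✓ 2220:Tue 2224:Sun 2228:Fri …(4 more)… 2248:Tue 2252:Sun 2256:Fri 2260:Wed 2264:Mon 2268:Sat 2272:Thu✓ 2276:Tue 2280:Sun 2284:Fri 2288:Wed 2292:Mon 2296:Sat
Thursday: 2176, 2216, 2244, 2272 → 4.

4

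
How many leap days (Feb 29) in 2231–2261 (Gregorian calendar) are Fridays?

Leap years in 2231–2261: 8 of them.
Feb 29 weekday advances by 5 (mod 7) from one leap year to the next four years later (or differs when a century non-leap intervenes).
Leap-day weekdays: 2232:Wed 2236:Mon 2240:Sat 2244:Thu 2248:Tue 2252:Sun 2256:Fri✓ 2260:Wed
Friday: 2256 → 1.

1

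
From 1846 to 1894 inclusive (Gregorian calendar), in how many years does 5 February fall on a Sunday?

7

Track 5 February's weekday year by year (advancing +1, or +2 across a Feb 29):
  1846: Thu  1847: Fri (+1)  1848: Sat (+1)  1849: Mon (+2)  1850: Tue (+1)
  1851: Wed (+1)  1852: Thu (+1)  1853: Sat (+2)  1854: Sun (+1) ✓  1855: Mon (+1)
  1856: Tue (+1)  1857: Thu (+2)  1858: Fri (+1)  1859: Sat (+1)  … (21 more years) …
  1881: Sat (+2)  1882: Sun (+1) ✓  1883: Mon (+1)  1884: Tue (+1)  1885: Thu (+2)
  1886: Fri (+1)  1887: Sat (+1)  1888: Sun (+1) ✓  1889: Tue (+2)  1890: Wed (+1)
  1891: Thu (+1)  1892: Fri (+1)  1893: Sun (+2) ✓  1894: Mon (+1)
Sunday years: 1854, 1860, 1865, 1871, 1882, 1888, 1893 — 7 in total.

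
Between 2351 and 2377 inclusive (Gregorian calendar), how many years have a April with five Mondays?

8

April has 30 days; it has five Mondays when Monday falls among the first (month-length − 28) days — i.e. when April 1 is one of Monday/Sunday.
April 1 by year: 2351:Sun✓ 2352:Tue 2353:Wed 2354:Thu 2355:Fri 2356:Sun✓ 2357:Mon✓ 2358:Tue 2359:Wed 2360:Fri 2361:Sat 2362:Sun✓ 2363:Mon✓ 2364:Wed 2365:Thu 2366:Fri 2367:Sat 2368:Mon✓ 2369:Tue 2370:Wed 2371:Thu 2372:Sat 2373:Sun✓ 2374:Mon✓ 2375:Tue 2376:Thu 2377:Fri
Years with five Mondays: 2351, 2356, 2357, 2362, 2363, 2368, 2373, 2374 → 8.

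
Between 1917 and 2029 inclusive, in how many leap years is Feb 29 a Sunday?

4

Leap years in 1917–2029: 28 of them.
Feb 29 weekday advances by 5 (mod 7) from one leap year to the next four years later (or differs when a century non-leap intervenes).
Leap-day weekdays: 1920:Sun✓ 1924:Fri 1928:Wed 1932:Mon 1936:Sat 1940:Thu 1944:Tue 1948:Sun✓ 1952:Fri 1956:Wed 1960:Mon 1964:Sat 1968:Thu 1972:Tue 1976:Sun✓ 1980:Fri 1984:Wed 1988:Mon 1992:Sat 1996:Thu 2000:Tue 2004:Sun✓ 2008:Fri 2012:Wed 2016:Mon 2020:Sat 2024:Thu 2028:Tue
Sunday: 1920, 1948, 1976, 2004 → 4.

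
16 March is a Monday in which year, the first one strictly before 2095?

2093

From one year to the next, a fixed date's weekday advances by 1, or by 2 when a Feb 29 lies between the two dates.
2095: March 16 is Wednesday.
2094: Tuesday (−1)
2093: Monday (−1)
16 March falls on a Monday in 2093.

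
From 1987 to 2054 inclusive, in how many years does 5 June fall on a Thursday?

9

Track 5 June's weekday year by year (advancing +1, or +2 across a Feb 29):
  1987: Fri  1988: Sun (+2)  1989: Mon (+1)  1990: Tue (+1)  1991: Wed (+1)
  1992: Fri (+2)  1993: Sat (+1)  1994: Sun (+1)  1995: Mon (+1)  1996: Wed (+2)
  1997: Thu (+1) ✓  1998: Fri (+1)  1999: Sat (+1)  2000: Mon (+2)  … (40 more years) …
  2041: Wed (+1)  2042: Thu (+1) ✓  2043: Fri (+1)  2044: Sun (+2)  2045: Mon (+1)
  2046: Tue (+1)  2047: Wed (+1)  2048: Fri (+2)  2049: Sat (+1)  2050: Sun (+1)
  2051: Mon (+1)  2052: Wed (+2)  2053: Thu (+1) ✓  2054: Fri (+1)
Thursday years: 1997, 2003, 2008, 2014, 2025, 2031, 2036, 2042, 2053 — 9 in total.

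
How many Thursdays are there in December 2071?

December 2071 has 31 days and begins on Tuesday.
The first Thursday is December 3.
Thursdays fall on 3, 10, 17, 24, 31 — that's 5.

5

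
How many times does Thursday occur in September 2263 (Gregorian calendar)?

September 2263 has 30 days and begins on Tuesday.
The first Thursday is September 3.
Thursdays fall on 3, 10, 17, 24 — that's 4.

4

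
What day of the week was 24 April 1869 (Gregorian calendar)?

January 1, 1869 is a Friday.
April 24 is day 114 of the year, i.e. 113 days after Jan 1.
113 mod 7 = 1, so advance 1 weekday from Friday: Saturday.

Saturday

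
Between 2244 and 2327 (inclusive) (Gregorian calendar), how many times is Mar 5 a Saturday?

12

Track Mar 5's weekday year by year (advancing +1, or +2 across a Feb 29):
  2244: Tue  2245: Wed (+1)  2246: Thu (+1)  2247: Fri (+1)  2248: Sun (+2)
  2249: Mon (+1)  2250: Tue (+1)  2251: Wed (+1)  2252: Fri (+2)  2253: Sat (+1) ✓
  2254: Sun (+1)  2255: Mon (+1)  2256: Wed (+2)  2257: Thu (+1)  … (56 more years) …
  2314: Thu (+1)  2315: Fri (+1)  2316: Sun (+2)  2317: Mon (+1)  2318: Tue (+1)
  2319: Wed (+1)  2320: Fri (+2)  2321: Sat (+1) ✓  2322: Sun (+1)  2323: Mon (+1)
  2324: Wed (+2)  2325: Thu (+1)  2326: Fri (+1)  2327: Sat (+1) ✓
Saturday years: 2253, 2259, 2264, 2270, 2281, 2287, 2292, 2298, 2304, 2310, 2321, 2327 — 12 in total.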